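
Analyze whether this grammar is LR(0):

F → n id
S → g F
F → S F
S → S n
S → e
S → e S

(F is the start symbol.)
Augment with F' → F and build the canonical LR(0) collection (I0 = CLOSURE({[F' → . F]}), then GOTO on every symbol after a dot until no new states appear). It has 12 states:
  I0: { [F → . S F], [F → . n id], [F' → . F], [S → . S n], [S → . e S], [S → . e], [S → . g F] }  — shift
  I1: { [F' → F .] }  — accept
  I2: { [F → . S F], [F → . n id], [F → S . F], [S → . S n], [S → . e S], [S → . e], [S → . g F], [S → S . n] }  — shift
  I3: { [S → . S n], [S → . e S], [S → . e], [S → . g F], [S → e . S], [S → e .] }  — shift, reduce
  I4: { [F → . S F], [F → . n id], [S → . S n], [S → . e S], [S → . e], [S → . g F], [S → g . F] }  — shift
  I5: { [F → n . id] }  — shift
  I6: { [F → n id .] }  — reduce
  I7: { [S → g F .] }  — reduce
  I8: { [S → S . n], [S → e S .] }  — shift, reduce
  I9: { [S → S n .] }  — reduce
  I10: { [F → S F .] }  — reduce
  I11: { [F → n . id], [S → S n .] }  — shift, reduce

Conflict in state I3:
  Shift-reduce conflict between [S → e .] and [S → . e]
So the grammar is NOT LR(0).

Answer: No. Shift-reduce conflict between [S → e .] and [S → . e]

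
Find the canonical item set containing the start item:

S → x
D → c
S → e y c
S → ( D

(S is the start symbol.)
{ [S → . ( D], [S → . e y c], [S → . x], [S' → . S] }

First, augment the grammar with S' → S
I₀ = CLOSURE({ [S' → . S] }):
  [S' → . S] has the dot before S: add [S → . x], [S → . e y c], [S → . ( D]
No further items can be added.

I₀ = { [S → . ( D], [S → . e y c], [S → . x], [S' → . S] }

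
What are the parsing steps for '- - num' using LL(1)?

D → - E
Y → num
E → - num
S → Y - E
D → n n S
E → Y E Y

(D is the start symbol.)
LL(1) parsing maintains a stack (initially the start symbol over $) and the input. At each step: if the stack top is a terminal, match it against the current input token; if it is a non-terminal N, replace it with the RHS of M[N, lookahead] (the unique production whose predict set contains the lookahead).

Stack is shown with the top on the left.

Stack    Input      Action
--------------------------
D $      - - num $  output D → - E
- E $    - - num $  match '-'
E $      - num $    output E → - num
- num $  - num $    match '-'
num $    num $      match 'num'
$        $          accept

The string is accepted.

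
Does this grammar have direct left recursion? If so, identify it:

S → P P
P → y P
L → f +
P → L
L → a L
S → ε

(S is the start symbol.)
Direct left recursion occurs when N → N α for some non-terminal N (the right-hand side begins with the left-hand side itself).

S → P P: starts with P
P → y P: starts with y
L → f +: starts with f
P → L: starts with L
L → a L: starts with a
S → ε: starts with ε

No direct left recursion found.

Answer: No direct left recursion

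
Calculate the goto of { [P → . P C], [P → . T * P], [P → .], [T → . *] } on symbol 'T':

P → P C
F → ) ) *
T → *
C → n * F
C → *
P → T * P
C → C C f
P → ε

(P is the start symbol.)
{ [P → T . * P] }

GOTO(I, 'T') = CLOSURE({ [A → αX.β] : [A → α.Xβ] ∈ I, X = 'T' })

Items with dot before 'T', with the dot advanced:
  [P → . T * P] → [P → T . * P]
Closure adds nothing (no advanced item has the dot before a non-terminal).

GOTO = { [P → T . * P] }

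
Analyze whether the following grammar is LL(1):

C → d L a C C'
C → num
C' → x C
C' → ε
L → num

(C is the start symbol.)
Relevant sets:
  FOLLOW(C') = { $, 'x' }

For C:
  PREDICT(C → d L a C C') = { 'd' }
  PREDICT(C → num) = { 'num' }
For C':
  PREDICT(C' → x C) = { 'x' }
  PREDICT(C' → ε) = { $, 'x' }
L has a single production, so nothing to check there.

Conflict found: Predict set conflict for C': { 'x' }
The grammar is NOT LL(1).

Answer: No. Predict set conflict for C': { 'x' }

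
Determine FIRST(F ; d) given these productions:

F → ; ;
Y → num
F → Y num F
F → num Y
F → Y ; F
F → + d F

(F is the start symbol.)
{ '+', ';', 'num' }

FIRST sets of the non-terminals involved (from the grammar, by fixed-point iteration):
  FIRST(F) = { '+', ';', 'num' }

To compute FIRST(F ; d), process the symbols left to right:
Symbol F is a non-terminal. Add FIRST(F) \ {ε} = { '+', ';', 'num' }
F is not nullable (ε ∉ FIRST(F)), so stop here.
FIRST(F ; d) = { '+', ';', 'num' }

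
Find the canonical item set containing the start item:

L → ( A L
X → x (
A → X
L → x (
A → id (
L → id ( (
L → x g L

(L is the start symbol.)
First, augment the grammar with L' → L
I₀ = CLOSURE({ [L' → . L] }):
  [L' → . L] has the dot before L: add [L → . ( A L], [L → . x (], [L → . id ( (], [L → . x g L]
No further items can be added.

I₀ = { [L → . ( A L], [L → . id ( (], [L → . x (], [L → . x g L], [L' → . L] }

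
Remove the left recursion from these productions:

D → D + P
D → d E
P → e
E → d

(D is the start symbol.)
D is directly left-recursive. The standard transformation for
  A → A α₁ | ... | A α_m | β₁ | ... | β_n
is
  A  → β₁ A' | ... | β_n A'
  A' → α₁ A' | ... | α_m A' | ε

D → d E becomes D → d E D'
D → D + P becomes D' → + P D'
Add D' → ε

Productions for other non-terminals are unchanged:
  P → e
  E → d

Resulting grammar:
D → d E D'
D' → + P D'
D' → ε
P → e
E → d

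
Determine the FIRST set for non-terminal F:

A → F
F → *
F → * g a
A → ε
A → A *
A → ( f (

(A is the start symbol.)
From F → *:
  - '*' is a terminal: add '*' and stop
From F → * g a:
  - '*' is a terminal: add '*' and stop

Collecting: FIRST(F) = { '*' }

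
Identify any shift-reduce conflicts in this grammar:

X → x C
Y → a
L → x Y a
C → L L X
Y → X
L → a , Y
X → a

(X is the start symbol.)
Augment with X' → X and build the canonical LR(0) collection (I0 = CLOSURE({[X' → . X]}), then GOTO on every symbol after a dot until no new states appear). It has 16 states:
  I0: { [X → . a], [X → . x C], [X' → . X] }  — shift
  I1: { [X' → X .] }  — accept
  I2: { [X → a .] }  — reduce
  I3: { [C → . L L X], [L → . a , Y], [L → . x Y a], [X → x . C] }  — shift
  I4: { [X → x C .] }  — reduce
  I5: { [C → L . L X], [L → . a , Y], [L → . x Y a] }  — shift
  I6: { [L → a . , Y] }  — shift
  I7: { [L → x . Y a], [X → . a], [X → . x C], [Y → . X], [Y → . a] }  — shift
  I8: { [Y → X .] }  — reduce
  I9: { [L → x Y . a] }  — shift
  I10: { [X → a .], [Y → a .] }  — 2 reduces
  I11: { [L → x Y a .] }  — reduce
  I12: { [L → a , . Y], [X → . a], [X → . x C], [Y → . X], [Y → . a] }  — shift
  I13: { [L → a , Y .] }  — reduce
  I14: { [C → L L . X], [X → . a], [X → . x C] }  — shift
  I15: { [C → L L X .] }  — reduce

No state contains both a complete item and a shift item.

Answer: No shift-reduce conflicts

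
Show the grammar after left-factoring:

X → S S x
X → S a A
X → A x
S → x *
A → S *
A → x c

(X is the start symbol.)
Left-factoring transforms A → αβ₁ | αβ₂ into A → αA' and A' → β₁ | β₂
(α is the longest common prefix among the alternatives). Repeat until
no nonterminal has two alternatives with a common prefix.

Round 1: X has alternatives sharing prefix 'S'. Introduce X': X → S X'
  Add: X' → S x
  Add: X' → a A

No remaining common prefixes — done.

Resulting grammar:
X → S X'
X' → S x
X' → a A
X → A x
S → x *
A → S *
A → x c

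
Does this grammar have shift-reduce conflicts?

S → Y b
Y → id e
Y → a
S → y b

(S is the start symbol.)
Augment with S' → S and build the canonical LR(0) collection (I0 = CLOSURE({[S' → . S]}), then GOTO on every symbol after a dot until no new states appear). It has 9 states:
  I0: { [S → . Y b], [S → . y b], [S' → . S], [Y → . a], [Y → . id e] }  — shift
  I1: { [S' → S .] }  — accept
  I2: { [S → Y . b] }  — shift
  I3: { [Y → a .] }  — reduce
  I4: { [Y → id . e] }  — shift
  I5: { [S → y . b] }  — shift
  I6: { [S → y b .] }  — reduce
  I7: { [Y → id e .] }  — reduce
  I8: { [S → Y b .] }  — reduce

No state contains both a complete item and a shift item.

Answer: No shift-reduce conflicts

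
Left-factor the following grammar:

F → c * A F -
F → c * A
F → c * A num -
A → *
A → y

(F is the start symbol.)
Left-factoring transforms A → αβ₁ | αβ₂ into A → αA' and A' → β₁ | β₂
(α is the longest common prefix among the alternatives). Repeat until
no nonterminal has two alternatives with a common prefix.

Round 1: F has alternatives sharing prefix 'c * A'. Introduce F': F → c * A F'
  Add: F' → F -
  Add: F' → ε
  Add: F' → num -

No remaining common prefixes — done.

Resulting grammar:
F → c * A F'
F' → F -
F' → ε
F' → num -
A → *
A → y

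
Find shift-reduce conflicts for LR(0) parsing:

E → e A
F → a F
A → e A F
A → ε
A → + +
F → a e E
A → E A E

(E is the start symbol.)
Yes — I2: [A → .] vs [A → . + +]; I5: [A → .] vs [A → . + +]; I6: [A → .] vs [A → . + +]; I7: [E → e A .] vs [F → . a F]

A shift-reduce conflict occurs when an LR(0) state has both:
  - a complete (reduce) item [A → α .] (dot at the end), and
  - a shift item [B → β . c γ] (dot before a terminal).

Augment with E' → E and build the canonical LR(0) collection (I0 = CLOSURE({[E' → . E]}), then GOTO on every symbol after a dot until no new states appear). It has 16 states:
  I0: { [E → . e A], [E' → . E] }  — shift
  I1: { [E' → E .] }  — accept
  I2: { [A → . + +], [A → . E A E], [A → . e A F], [A → .], [E → . e A], [E → e . A] }  — shift, reduce
  I3: { [A → + . +] }  — shift
  I4: { [E → e A .] }  — reduce
  I5: { [A → . + +], [A → . E A E], [A → . e A F], [A → .], [A → E . A E], [E → . e A] }  — shift, reduce
  I6: { [A → . + +], [A → . E A E], [A → . e A F], [A → .], [A → e . A F], [E → . e A], [E → e . A] }  — shift, reduce
  I7: { [A → e A . F], [E → e A .], [F → . a F], [F → . a e E] }  — shift, reduce
  I8: { [A → e A F .] }  — reduce
  I9: { [F → . a F], [F → . a e E], [F → a . F], [F → a . e E] }  — shift
  I10: { [F → a F .] }  — reduce
  I11: { [E → . e A], [F → a e . E] }  — shift
  I12: { [F → a e E .] }  — reduce
  I13: { [A → E A . E], [E → . e A] }  — shift
  I14: { [A → E A E .] }  — reduce
  I15: { [A → + + .] }  — reduce

I2 contains reduce item [A → .] and shift items [A → . + +], [A → . e A F], [E → . e A] — shift-reduce conflict.
I5 contains reduce item [A → .] and shift items [A → . + +], [A → . e A F], [E → . e A] — shift-reduce conflict.
I6 contains reduce item [A → .] and shift items [A → . + +], [A → . e A F], [E → . e A] — shift-reduce conflict.
I7 contains reduce item [E → e A .] and shift items [F → . a F], [F → . a e E] — shift-reduce conflict.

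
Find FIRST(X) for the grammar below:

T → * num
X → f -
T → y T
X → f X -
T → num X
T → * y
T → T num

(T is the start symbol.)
{ 'f' }

To compute FIRST(X), examine every production with X on the left-hand side, reading each right-hand side left to right until a non-nullable symbol is reached.

From X → f -:
  - f is a terminal: add 'f' and stop
From X → f X -:
  - f is a terminal: add 'f' and stop

Collecting: FIRST(X) = { 'f' }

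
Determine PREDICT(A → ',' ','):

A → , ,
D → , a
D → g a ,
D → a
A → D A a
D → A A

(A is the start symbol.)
PREDICT(A → ',' ',') = (FIRST(RHS) \ {ε}) ∪ (FOLLOW(A) if ε ∈ FIRST(RHS), i.e. RHS ⇒* ε)
FIRST(',' ',') = { ',' }
ε ∉ FIRST(',' ','), so FOLLOW(A) is not added.
PREDICT(A → ',' ',') = { ',' }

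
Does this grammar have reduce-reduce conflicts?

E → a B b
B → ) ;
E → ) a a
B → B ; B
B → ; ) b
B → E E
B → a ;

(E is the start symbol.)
A reduce-reduce conflict occurs when an LR(0) state has two complete items [A → α .] and [B → β .] — both call for a reduction, and with no lookahead the parser cannot choose between them.

Augment with E' → E and build the canonical LR(0) collection (I0 = CLOSURE({[E' → . E]}), then GOTO on every symbol after a dot until no new states appear). It has 19 states:
  I0: { [E → . ) a a], [E → . a B b], [E' → . E] }  — shift
  I1: { [E → ) . a a] }  — shift
  I2: { [E' → E .] }  — accept
  I3: { [B → . ) ;], [B → . ; ) b], [B → . B ; B], [B → . E E], [B → . a ;], [E → . ) a a], [E → . a B b], [E → a . B b] }  — shift
  I4: { [B → ) . ;], [E → ) . a a] }  — shift
  I5: { [B → ; . ) b] }  — shift
  I6: { [B → B . ; B], [E → a B . b] }  — shift
  I7: { [B → E . E], [E → . ) a a], [E → . a B b] }  — shift
  I8: { [B → . ) ;], [B → . ; ) b], [B → . B ; B], [B → . E E], [B → . a ;], [B → a . ;], [E → . ) a a], [E → . a B b], [E → a . B b] }  — shift
  I9: { [B → ; . ) b], [B → a ; .] }  — shift, reduce
  I10: { [B → ; ) . b] }  — shift
  I11: { [B → ; ) b .] }  — reduce
  I12: { [B → E E .] }  — reduce
  I13: { [B → . ) ;], [B → . ; ) b], [B → . B ; B], [B → . E E], [B → . a ;], [B → B ; . B], [E → . ) a a], [E → . a B b] }  — shift
  I14: { [E → a B b .] }  — reduce
  I15: { [B → B . ; B], [B → B ; B .] }  — shift, reduce
  I16: { [B → ) ; .] }  — reduce
  I17: { [E → ) a . a] }  — shift
  I18: { [E → ) a a .] }  — reduce

No state contains more than one complete item.

Answer: No reduce-reduce conflicts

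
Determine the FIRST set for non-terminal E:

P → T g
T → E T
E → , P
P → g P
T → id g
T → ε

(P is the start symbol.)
{ ',' }

From E → , P:
  - ',' is a terminal: add ',' and stop

Collecting: FIRST(E) = { ',' }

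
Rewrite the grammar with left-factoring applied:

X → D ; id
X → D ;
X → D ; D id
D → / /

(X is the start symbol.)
Left-factoring transforms A → αβ₁ | αβ₂ into A → αA' and A' → β₁ | β₂
(α is the longest common prefix among the alternatives). Repeat until
no nonterminal has two alternatives with a common prefix.

Round 1: X has alternatives sharing prefix 'D ;'. Introduce X': X → D ; X'
  Add: X' → id
  Add: X' → ε
  Add: X' → D id

No remaining common prefixes — done.

Resulting grammar:
X → D ; X'
X' → id
X' → ε
X' → D id
D → / /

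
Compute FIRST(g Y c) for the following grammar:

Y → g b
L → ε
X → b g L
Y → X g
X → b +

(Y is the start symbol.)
{ 'g' }

To compute FIRST(g Y c), process the symbols left to right:
Symbol g is a terminal. Add 'g' and stop.
FIRST(g Y c) = { 'g' }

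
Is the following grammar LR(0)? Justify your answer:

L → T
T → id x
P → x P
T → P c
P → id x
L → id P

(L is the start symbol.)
A grammar is LR(0) if no state in the canonical LR(0) collection has:
  - both a shift item (dot before a terminal) and a complete item (shift-reduce conflict), or
  - two or more complete items (reduce-reduce conflict; the accept item [L' → L .] counts as a complete item here).

Augment with L' → L and build the canonical LR(0) collection (I0 = CLOSURE({[L' → . L]}), then GOTO on every symbol after a dot until no new states appear). It has 12 states:
  I0: { [L → . T], [L → . id P], [L' → . L], [P → . id x], [P → . x P], [T → . P c], [T → . id x] }  — shift
  I1: { [L' → L .] }  — accept
  I2: { [T → P . c] }  — shift
  I3: { [L → T .] }  — reduce
  I4: { [L → id . P], [P → . id x], [P → . x P], [P → id . x], [T → id . x] }  — shift
  I5: { [P → . id x], [P → . x P], [P → x . P] }  — shift
  I6: { [P → x P .] }  — reduce
  I7: { [P → id . x] }  — shift
  I8: { [P → id x .] }  — reduce
  I9: { [L → id P .] }  — reduce
  I10: { [P → . id x], [P → . x P], [P → id x .], [P → x . P], [T → id x .] }  — shift, 2 reduces
  I11: { [T → P c .] }  — reduce

Conflict in state I10:
  Shift-reduce conflict between [P → id x .] and [P → . id x]
So the grammar is NOT LR(0).

Answer: No. Shift-reduce conflict between [P → id x .] and [P → . id x]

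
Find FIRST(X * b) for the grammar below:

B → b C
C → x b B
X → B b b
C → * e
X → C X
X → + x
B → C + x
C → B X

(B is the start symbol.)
{ '*', '+', 'b', 'x' }

FIRST sets of the non-terminals involved (from the grammar, by fixed-point iteration):
  FIRST(X) = { '*', '+', 'b', 'x' }

To compute FIRST(X * b), process the symbols left to right:
Symbol X is a non-terminal. Add FIRST(X) \ {ε} = { '*', '+', 'b', 'x' }
X is not nullable (ε ∉ FIRST(X)), so stop here.
FIRST(X * b) = { '*', '+', 'b', 'x' }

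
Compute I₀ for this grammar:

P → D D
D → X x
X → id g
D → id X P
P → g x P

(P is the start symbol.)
First, augment the grammar with P' → P
I₀ = CLOSURE({ [P' → . P] }):
  [P' → . P] has the dot before P: add [P → . D D], [P → . g x P]
  [P → . D D] has the dot before D: add [D → . X x], [D → . id X P]
  [D → . X x] has the dot before X: add [X → . id g]
No further items can be added.

I₀ = { [D → . X x], [D → . id X P], [P → . D D], [P → . g x P], [P' → . P], [X → . id g] }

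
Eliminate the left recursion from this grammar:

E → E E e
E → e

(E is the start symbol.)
E is directly left-recursive. The standard transformation for
  A → A α₁ | ... | A α_m | β₁ | ... | β_n
is
  A  → β₁ A' | ... | β_n A'
  A' → α₁ A' | ... | α_m A' | ε

E → e becomes E → e E'
E → E E e becomes E' → E e E'
Add E' → ε

Resulting grammar:
E → e E'
E' → E e E'
E' → ε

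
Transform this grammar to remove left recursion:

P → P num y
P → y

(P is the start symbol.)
P is directly left-recursive. The standard transformation for
  A → A α₁ | ... | A α_m | β₁ | ... | β_n
is
  A  → β₁ A' | ... | β_n A'
  A' → α₁ A' | ... | α_m A' | ε

P → y becomes P → y P'
P → P num y becomes P' → num y P'
Add P' → ε

Resulting grammar:
P → y P'
P' → num y P'
P' → ε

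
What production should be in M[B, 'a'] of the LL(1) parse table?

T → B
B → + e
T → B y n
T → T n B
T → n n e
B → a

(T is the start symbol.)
B → a

To find M[B, 'a'], we find productions for B where 'a' is in the predict set (PREDICT(N → α) = (FIRST(α) \ {ε}) ∪ (FOLLOW(N) if α ⇒* ε)).

B → + e: PREDICT = { '+' }
B → a: PREDICT = { 'a' }
  'a' is in predict set, so this production goes in M[B, 'a']

M[B, 'a'] = B → a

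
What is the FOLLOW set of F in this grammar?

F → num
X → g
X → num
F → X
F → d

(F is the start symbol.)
To compute FOLLOW(F), find every occurrence of F on a right-hand side N → α F β: add FIRST(β) \ {ε}, and if β is empty or nullable also add FOLLOW(N). Iterate to a fixed point.

F is the start symbol, so $ ∈ FOLLOW(F).
F does not occur on any right-hand side.

Taking the union: FOLLOW(F) = { $ }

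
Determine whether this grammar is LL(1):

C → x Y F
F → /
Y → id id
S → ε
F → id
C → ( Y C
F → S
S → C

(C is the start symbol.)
Yes, the grammar is LL(1).

A grammar is LL(1) if for each non-terminal N with multiple productions, the predict sets of those productions are pairwise disjoint, where PREDICT(N → α) = (FIRST(α) \ {ε}) ∪ (FOLLOW(N) if α ⇒* ε).

Relevant sets:
  FIRST(S) = { '(', 'x', ε }
  FIRST(C) = { '(', 'x' }
  FOLLOW(F) = { $ }
  FOLLOW(S) = { $ }

For C:
  PREDICT(C → x Y F) = { 'x' }
  PREDICT(C → '(' Y C) = { '(' }
For F:
  PREDICT(F → '/') = { '/' }
  PREDICT(F → id) = { 'id' }
  PREDICT(F → S) = { $, '(', 'x' }
For S:
  PREDICT(S → ε) = { $ }
  PREDICT(S → C) = { '(', 'x' }
Y has a single production, so nothing to check there.

All predict sets are disjoint. The grammar IS LL(1).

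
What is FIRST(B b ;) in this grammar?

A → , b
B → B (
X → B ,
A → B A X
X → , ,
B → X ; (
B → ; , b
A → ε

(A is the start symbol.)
FIRST sets of the non-terminals involved (from the grammar, by fixed-point iteration):
  FIRST(B) = { ',', ';' }

To compute FIRST(B b ;), process the symbols left to right:
Symbol B is a non-terminal. Add FIRST(B) \ {ε} = { ',', ';' }
B is not nullable (ε ∉ FIRST(B)), so stop here.
FIRST(B b ;) = { ',', ';' }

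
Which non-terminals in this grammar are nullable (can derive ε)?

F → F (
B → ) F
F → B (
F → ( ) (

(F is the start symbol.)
A non-terminal is nullable if it can derive ε (the empty string): either it has an ε-production, or it has a production whose right-hand side consists entirely of nullable non-terminals.

There are no ε-productions, so no non-terminal can derive ε.
No non-terminals are nullable.

Answer: None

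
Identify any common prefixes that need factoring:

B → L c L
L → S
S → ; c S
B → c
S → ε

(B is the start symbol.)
Left-factoring is needed when two productions for the same non-terminal
share a common prefix on the right-hand side.

Productions for B:
  B → L c L
  B → c
Productions for S:
  S → ; c S
  S → ε

No common prefixes found.

Answer: No, left-factoring is not needed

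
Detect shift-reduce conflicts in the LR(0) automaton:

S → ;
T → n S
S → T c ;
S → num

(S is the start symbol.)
No shift-reduce conflicts

Augment with S' → S and build the canonical LR(0) collection (I0 = CLOSURE({[S' → . S]}), then GOTO on every symbol after a dot until no new states appear). It has 9 states:
  I0: { [S → . ;], [S → . T c ;], [S → . num], [S' → . S], [T → . n S] }  — shift
  I1: { [S → ; .] }  — reduce
  I2: { [S' → S .] }  — accept
  I3: { [S → T . c ;] }  — shift
  I4: { [S → . ;], [S → . T c ;], [S → . num], [T → . n S], [T → n . S] }  — shift
  I5: { [S → num .] }  — reduce
  I6: { [T → n S .] }  — reduce
  I7: { [S → T c . ;] }  — shift
  I8: { [S → T c ; .] }  — reduce

No state contains both a complete item and a shift item.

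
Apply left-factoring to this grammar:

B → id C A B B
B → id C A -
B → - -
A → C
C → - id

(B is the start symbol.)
B → id C A B'
B' → B B
B' → -
B → - -
A → C
C → - id

Left-factoring transforms A → αβ₁ | αβ₂ into A → αA' and A' → β₁ | β₂
(α is the longest common prefix among the alternatives). Repeat until
no nonterminal has two alternatives with a common prefix.

Round 1: B has alternatives sharing prefix 'id C A'. Introduce B': B → id C A B'
  Add: B' → B B
  Add: B' → -

No remaining common prefixes — done.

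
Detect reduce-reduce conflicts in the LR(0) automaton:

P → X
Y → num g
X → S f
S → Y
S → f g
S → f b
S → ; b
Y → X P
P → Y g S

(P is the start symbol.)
No reduce-reduce conflicts

Augment with P' → P and build the canonical LR(0) collection (I0 = CLOSURE({[P' → . P]}), then GOTO on every symbol after a dot until no new states appear). It has 18 states:
  I0: { [P → . X], [P → . Y g S], [P' → . P], [S → . ; b], [S → . Y], [S → . f b], [S → . f g], [X → . S f], [Y → . X P], [Y → . num g] }  — shift
  I1: { [S → ; . b] }  — shift
  I2: { [P' → P .] }  — accept
  I3: { [X → S . f] }  — shift
  I4: { [P → . X], [P → . Y g S], [P → X .], [S → . ; b], [S → . Y], [S → . f b], [S → . f g], [X → . S f], [Y → . X P], [Y → . num g], [Y → X . P] }  — shift, reduce
  I5: { [P → Y . g S], [S → Y .] }  — shift, reduce
  I6: { [S → f . b], [S → f . g] }  — shift
  I7: { [Y → num . g] }  — shift
  I8: { [Y → num g .] }  — reduce
  I9: { [S → f b .] }  — reduce
  I10: { [S → f g .] }  — reduce
  I11: { [P → Y g . S], [S → . ; b], [S → . Y], [S → . f b], [S → . f g], [X → . S f], [Y → . X P], [Y → . num g] }  — shift
  I12: { [P → Y g S .], [X → S . f] }  — shift, reduce
  I13: { [P → . X], [P → . Y g S], [S → . ; b], [S → . Y], [S → . f b], [S → . f g], [X → . S f], [Y → . X P], [Y → . num g], [Y → X . P] }  — shift
  I14: { [S → Y .] }  — reduce
  I15: { [Y → X P .] }  — reduce
  I16: { [X → S f .] }  — reduce
  I17: { [S → ; b .] }  — reduce

No state contains more than one complete item.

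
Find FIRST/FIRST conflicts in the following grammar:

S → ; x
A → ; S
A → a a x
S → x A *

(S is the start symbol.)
No FIRST/FIRST conflicts.

Productions for S:
  S → ; x: FIRST = { ';' }
  S → x A *: FIRST = { 'x' }
Productions for A:
  A → ; S: FIRST = { ';' }
  A → a a x: FIRST = { 'a' }

All alternatives of each non-terminal have pairwise disjoint FIRST sets.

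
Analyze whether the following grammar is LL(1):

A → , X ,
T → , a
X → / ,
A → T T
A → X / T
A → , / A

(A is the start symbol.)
No. Predict set conflict for A: { ',' }

A grammar is LL(1) if for each non-terminal N with multiple productions, the predict sets of those productions are pairwise disjoint, where PREDICT(N → α) = (FIRST(α) \ {ε}) ∪ (FOLLOW(N) if α ⇒* ε).

Relevant sets:
  FIRST(T) = { ',' }
  FIRST(X) = { '/' }

For A:
  PREDICT(A → ',' X ',') = { ',' }
  PREDICT(A → T T) = { ',' }
  PREDICT(A → X '/' T) = { '/' }
  PREDICT(A → ',' '/' A) = { ',' }
T, X have a single production, so nothing to check there.

Conflict found: Predict set conflict for A: { ',' }
The grammar is NOT LL(1).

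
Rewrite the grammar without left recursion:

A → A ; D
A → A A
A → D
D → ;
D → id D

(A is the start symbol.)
A is directly left-recursive. The standard transformation for
  A → A α₁ | ... | A α_m | β₁ | ... | β_n
is
  A  → β₁ A' | ... | β_n A'
  A' → α₁ A' | ... | α_m A' | ε

A → D becomes A → D A'
A → A ; D becomes A' → ; D A'
A → A A becomes A' → A A'
Add A' → ε

Productions for other non-terminals are unchanged:
  D → ;
  D → id D

Resulting grammar:
A → D A'
A' → ; D A'
A' → A A'
A' → ε
D → ;
D → id D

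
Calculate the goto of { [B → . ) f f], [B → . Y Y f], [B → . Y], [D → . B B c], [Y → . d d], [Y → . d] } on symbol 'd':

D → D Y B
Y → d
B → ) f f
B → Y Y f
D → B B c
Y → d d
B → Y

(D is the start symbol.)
{ [Y → d . d], [Y → d .] }

GOTO(I, 'd') = CLOSURE({ [A → αX.β] : [A → α.Xβ] ∈ I, X = 'd' })

Items with dot before 'd', with the dot advanced:
  [Y → . d] → [Y → d .]
  [Y → . d d] → [Y → d . d]
Closure adds nothing (no advanced item has the dot before a non-terminal).

GOTO = { [Y → d . d], [Y → d .] }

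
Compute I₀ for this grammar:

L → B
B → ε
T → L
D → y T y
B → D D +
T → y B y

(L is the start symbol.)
{ [B → . D D +], [B → .], [D → . y T y], [L → . B], [L' → . L] }

First, augment the grammar with L' → L
I₀ = CLOSURE({ [L' → . L] }):
  [L' → . L] has the dot before L: add [L → . B]
  [L → . B] has the dot before B: add [B → .], [B → . D D +]
  [B → . D D +] has the dot before D: add [D → . y T y]
No further items can be added.

I₀ = { [B → . D D +], [B → .], [D → . y T y], [L → . B], [L' → . L] }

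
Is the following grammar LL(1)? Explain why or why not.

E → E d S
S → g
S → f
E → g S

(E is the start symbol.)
No. Predict set conflict for E: { 'g' }

Relevant sets:
  FIRST(E) = { 'g' }

For E:
  PREDICT(E → E d S) = { 'g' }
  PREDICT(E → g S) = { 'g' }
For S:
  PREDICT(S → g) = { 'g' }
  PREDICT(S → f) = { 'f' }

Conflict found: Predict set conflict for E: { 'g' }
The grammar is NOT LL(1).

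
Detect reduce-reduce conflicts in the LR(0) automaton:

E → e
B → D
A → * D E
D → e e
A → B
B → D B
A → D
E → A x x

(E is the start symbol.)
Yes — I4: [A → D .] vs [B → D .]

A reduce-reduce conflict occurs when an LR(0) state has two complete items [A → α .] and [B → β .] — both call for a reduction, and with no lookahead the parser cannot choose between them.

Augment with E' → E and build the canonical LR(0) collection (I0 = CLOSURE({[E' → . E]}), then GOTO on every symbol after a dot until no new states appear). It has 15 states:
  I0: { [A → . * D E], [A → . B], [A → . D], [B → . D B], [B → . D], [D → . e e], [E → . A x x], [E → . e], [E' → . E] }  — shift
  I1: { [A → * . D E], [D → . e e] }  — shift
  I2: { [E → A . x x] }  — shift
  I3: { [A → B .] }  — reduce
  I4: { [A → D .], [B → . D B], [B → . D], [B → D . B], [B → D .], [D → . e e] }  — shift, 2 reduces
  I5: { [E' → E .] }  — accept
  I6: { [D → e . e], [E → e .] }  — shift, reduce
  I7: { [D → e e .] }  — reduce
  I8: { [B → D B .] }  — reduce
  I9: { [B → . D B], [B → . D], [B → D . B], [B → D .], [D → . e e] }  — shift, reduce
  I10: { [D → e . e] }  — shift
  I11: { [E → A x . x] }  — shift
  I12: { [E → A x x .] }  — reduce
  I13: { [A → * D . E], [A → . * D E], [A → . B], [A → . D], [B → . D B], [B → . D], [D → . e e], [E → . A x x], [E → . e] }  — shift
  I14: { [A → * D E .] }  — reduce

I4 contains complete items [A → D .], [B → D .] — reduce-reduce conflict.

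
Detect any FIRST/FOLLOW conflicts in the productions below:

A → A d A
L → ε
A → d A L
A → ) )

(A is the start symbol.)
A FIRST/FOLLOW conflict occurs when a non-terminal N has a nullable alternative N → β (β ⇒* ε) and another alternative N → α with FIRST(α) ∩ FOLLOW(N) ≠ ∅: on such a lookahead the parser cannot decide between expanding α and letting N vanish via β.

Nullable non-terminals: L.
L has a nullable alternative but only one production, so nothing to check.

A has no nullable alternative, so no FIRST/FOLLOW check is needed there.

No FIRST/FOLLOW conflicts found.

Answer: No FIRST/FOLLOW conflicts.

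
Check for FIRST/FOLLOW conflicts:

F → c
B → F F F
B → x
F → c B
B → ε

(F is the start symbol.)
A FIRST/FOLLOW conflict occurs when a non-terminal N has a nullable alternative N → β (β ⇒* ε) and another alternative N → α with FIRST(α) ∩ FOLLOW(N) ≠ ∅: on such a lookahead the parser cannot decide between expanding α and letting N vanish via β.

Nullable non-terminals: B.
FIRST sets used below: FIRST(F) = { 'c' }

B: nullable alternative(s) B → ε; FOLLOW(B) = { $, 'c' }
  B → F F F: FIRST \ {ε} = { 'c' } — overlaps FOLLOW(B) on { 'c' }: CONFLICT
  B → x: FIRST \ {ε} = { 'x' } — disjoint from FOLLOW(B)
  B → ε: FIRST \ {ε} = { } — this is the only nullable alternative, skip

F has no nullable alternative, so no FIRST/FOLLOW check is needed there.

So the grammar has 1 FIRST/FOLLOW conflict (marked CONFLICT above).

Answer: Yes. B → F F F with FOLLOW(B) on { 'c' }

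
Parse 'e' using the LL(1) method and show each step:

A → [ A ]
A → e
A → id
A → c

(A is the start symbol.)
LL(1) parsing maintains a stack (initially the start symbol over $) and the input. At each step: if the stack top is a terminal, match it against the current input token; if it is a non-terminal N, replace it with the RHS of M[N, lookahead] (the unique production whose predict set contains the lookahead).

Stack is shown with the top on the left.

Stack  Input  Action
--------------------
A $    e $    output A → e
e $    e $    match 'e'
$      $      accept

The string is accepted.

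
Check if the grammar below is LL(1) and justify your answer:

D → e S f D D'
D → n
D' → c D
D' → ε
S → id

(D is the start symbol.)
Relevant sets:
  FOLLOW(D') = { $, 'c' }

For D:
  PREDICT(D → e S f D D') = { 'e' }
  PREDICT(D → n) = { 'n' }
For D':
  PREDICT(D' → c D) = { 'c' }
  PREDICT(D' → ε) = { $, 'c' }
S has a single production, so nothing to check there.

Conflict found: Predict set conflict for D': { 'c' }
The grammar is NOT LL(1).

Answer: No. Predict set conflict for D': { 'c' }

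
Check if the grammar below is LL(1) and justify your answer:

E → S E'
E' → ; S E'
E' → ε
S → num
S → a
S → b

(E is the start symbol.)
Yes, the grammar is LL(1).

A grammar is LL(1) if for each non-terminal N with multiple productions, the predict sets of those productions are pairwise disjoint, where PREDICT(N → α) = (FIRST(α) \ {ε}) ∪ (FOLLOW(N) if α ⇒* ε).

Relevant sets:
  FOLLOW(E') = { $ }

For E':
  PREDICT(E' → ';' S E') = { ';' }
  PREDICT(E' → ε) = { $ }
For S:
  PREDICT(S → num) = { 'num' }
  PREDICT(S → a) = { 'a' }
  PREDICT(S → b) = { 'b' }
E has a single production, so nothing to check there.

All predict sets are disjoint. The grammar IS LL(1).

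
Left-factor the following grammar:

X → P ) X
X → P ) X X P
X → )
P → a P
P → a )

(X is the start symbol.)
Left-factoring transforms A → αβ₁ | αβ₂ into A → αA' and A' → β₁ | β₂
(α is the longest common prefix among the alternatives). Repeat until
no nonterminal has two alternatives with a common prefix.

Round 1: X has alternatives sharing prefix 'P ) X'. Introduce X': X → P ) X X'
  Add: X' → ε
  Add: X' → X P

Round 2: P has alternatives sharing prefix 'a'. Introduce P': P → a P'
  Add: P' → P
  Add: P' → )

No remaining common prefixes — done.

Resulting grammar:
X → P ) X X'
X' → ε
X' → X P
X → )
P → a P'
P' → P
P' → )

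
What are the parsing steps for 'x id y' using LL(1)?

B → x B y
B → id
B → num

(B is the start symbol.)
Stack is shown with the top on the left.

Stack    Input     Action
-------------------------
B $      x id y $  output B → x B y
x B y $  x id y $  match 'x'
B y $    id y $    output B → id
id y $   id y $    match 'id'
y $      y $       match 'y'
$        $         accept

The string is accepted.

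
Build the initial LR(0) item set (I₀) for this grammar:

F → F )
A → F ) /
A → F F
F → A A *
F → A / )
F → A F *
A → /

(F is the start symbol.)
First, augment the grammar with F' → F
I₀ = CLOSURE({ [F' → . F] }):
  [F' → . F] has the dot before F: add [F → . F )], [F → . A A *], [F → . A / )], [F → . A F *]
  [F → . A A *] has the dot before A: add [A → . F ) /], [A → . F F], [A → . /]
No further items can be added.

I₀ = { [A → . /], [A → . F ) /], [A → . F F], [F → . A / )], [F → . A A *], [F → . A F *], [F → . F )], [F' → . F] }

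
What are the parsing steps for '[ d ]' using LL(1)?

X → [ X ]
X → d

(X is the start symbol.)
LL(1) parsing maintains a stack (initially the start symbol over $) and the input. At each step: if the stack top is a terminal, match it against the current input token; if it is a non-terminal N, replace it with the RHS of M[N, lookahead] (the unique production whose predict set contains the lookahead).

Stack is shown with the top on the left.

Stack    Input    Action
------------------------
X $      [ d ] $  output X → [ X ]
[ X ] $  [ d ] $  match '['
X ] $    d ] $    output X → d
d ] $    d ] $    match 'd'
] $      ] $      match ']'
$        $        accept

The string is accepted.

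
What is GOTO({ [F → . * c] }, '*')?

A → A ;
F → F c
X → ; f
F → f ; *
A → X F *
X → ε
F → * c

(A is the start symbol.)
GOTO(I, '*') = CLOSURE({ [A → αX.β] : [A → α.Xβ] ∈ I, X = '*' })

Items with dot before '*', with the dot advanced:
  [F → . * c] → [F → * . c]
Closure adds nothing (no advanced item has the dot before a non-terminal).

GOTO = { [F → * . c] }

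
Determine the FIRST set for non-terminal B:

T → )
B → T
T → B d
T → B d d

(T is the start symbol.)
{ ')' }

FIRST sets of the other non-terminals involved (by the same procedure, iterated to a fixed point):
  FIRST(T) = { ')' }

From B → T:
  - T is a non-terminal: add FIRST(T) \ {ε} = { ')' }
    T is not nullable, so stop

Collecting: FIRST(B) = { ')' }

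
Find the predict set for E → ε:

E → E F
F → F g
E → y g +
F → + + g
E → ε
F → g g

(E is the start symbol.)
{ $, '+', 'g' }

PREDICT(E → ε) = (FIRST(RHS) \ {ε}) ∪ (FOLLOW(E) if ε ∈ FIRST(RHS), i.e. RHS ⇒* ε)
The right-hand side is ε (FIRST(ε) = { ε }), so the predict set is FOLLOW(E) = { $, '+', 'g' }
PREDICT(E → ε) = { $, '+', 'g' }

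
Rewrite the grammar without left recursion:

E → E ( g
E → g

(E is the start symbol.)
E → g E'
E' → ( g E'
E' → ε

E is directly left-recursive. The standard transformation for
  A → A α₁ | ... | A α_m | β₁ | ... | β_n
is
  A  → β₁ A' | ... | β_n A'
  A' → α₁ A' | ... | α_m A' | ε

E → g becomes E → g E'
E → E ( g becomes E' → ( g E'
Add E' → ε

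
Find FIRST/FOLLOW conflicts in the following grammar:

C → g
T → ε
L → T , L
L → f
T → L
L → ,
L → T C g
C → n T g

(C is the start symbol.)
A FIRST/FOLLOW conflict occurs when a non-terminal N has a nullable alternative N → β (β ⇒* ε) and another alternative N → α with FIRST(α) ∩ FOLLOW(N) ≠ ∅: on such a lookahead the parser cannot decide between expanding α and letting N vanish via β.

Nullable non-terminals: T.
FIRST sets used below: FIRST(L) = { ',', 'f', 'g', 'n' }

T: nullable alternative(s) T → ε; FOLLOW(T) = { ',', 'g', 'n' }
  T → ε: FIRST \ {ε} = { } — this is the only nullable alternative, skip
  T → L: FIRST \ {ε} = { ',', 'f', 'g', 'n' } — overlaps FOLLOW(T) on { ',', 'g', 'n' }: CONFLICT

C, L have no nullable alternative, so no FIRST/FOLLOW check is needed there.

So the grammar has 1 FIRST/FOLLOW conflict (marked CONFLICT above).

Answer: Yes. T → L with FOLLOW(T) on { ',', 'g', 'n' }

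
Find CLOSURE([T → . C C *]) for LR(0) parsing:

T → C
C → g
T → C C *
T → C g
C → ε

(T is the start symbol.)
To compute CLOSURE, for each item [A → α.Bβ] where B is a non-terminal, add [B → .γ] for all productions B → γ; repeat for the newly added items until nothing changes.

Start with: [T → . C C *]
  [T → . C C *] has the dot before C: add [C → . g], [C → .]
No further items can be added.

CLOSURE = { [C → . g], [C → .], [T → . C C *] }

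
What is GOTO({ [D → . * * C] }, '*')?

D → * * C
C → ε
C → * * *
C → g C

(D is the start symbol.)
{ [D → * . * C] }

GOTO(I, '*') = CLOSURE({ [A → αX.β] : [A → α.Xβ] ∈ I, X = '*' })

Items with dot before '*', with the dot advanced:
  [D → . * * C] → [D → * . * C]
Closure adds nothing (no advanced item has the dot before a non-terminal).

GOTO = { [D → * . * C] }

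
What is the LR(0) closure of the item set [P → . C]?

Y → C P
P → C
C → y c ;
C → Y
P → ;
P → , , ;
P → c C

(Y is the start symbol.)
{ [C → . Y], [C → . y c ;], [P → . C], [Y → . C P] }

Start with: [P → . C]
  [P → . C] has the dot before C: add [C → . y c ;], [C → . Y]
  [C → . Y] has the dot before Y: add [Y → . C P]
No further items can be added.

CLOSURE = { [C → . Y], [C → . y c ;], [P → . C], [Y → . C P] }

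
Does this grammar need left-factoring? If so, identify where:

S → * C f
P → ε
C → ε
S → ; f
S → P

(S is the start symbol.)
No, left-factoring is not needed

Left-factoring is needed when two productions for the same non-terminal
share a common prefix on the right-hand side.

Productions for S:
  S → * C f
  S → ; f
  S → P

No common prefixes found.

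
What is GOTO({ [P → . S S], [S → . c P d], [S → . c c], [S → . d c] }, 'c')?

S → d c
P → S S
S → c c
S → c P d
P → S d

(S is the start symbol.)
{ [P → . S S], [P → . S d], [S → . c P d], [S → . c c], [S → . d c], [S → c . P d], [S → c . c] }

GOTO(I, 'c') = CLOSURE({ [A → αX.β] : [A → α.Xβ] ∈ I, X = 'c' })

Items with dot before 'c', with the dot advanced:
  [S → . c P d] → [S → c . P d]
  [S → . c c] → [S → c . c]
Closure of the advanced items:
  [S → c . P d] has the dot before P: add [P → . S S], [P → . S d]
  [P → . S S] has the dot before S: add [S → . d c], [S → . c c], [S → . c P d]

GOTO = { [P → . S S], [P → . S d], [S → . c P d], [S → . c c], [S → . d c], [S → c . P d], [S → c . c] }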